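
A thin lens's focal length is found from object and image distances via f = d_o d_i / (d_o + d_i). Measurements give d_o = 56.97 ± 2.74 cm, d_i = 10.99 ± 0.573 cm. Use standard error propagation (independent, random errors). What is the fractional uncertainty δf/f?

∂f/∂d_o = (d_i/(d_o+d_i))² = 0.0262;  ∂f/∂d_i = (d_o/(d_o+d_i))² = 0.703
δf = √((∂f/∂d_o · δd_o)² + (∂f/∂d_i · δd_i)²) = √(0.00513 + 0.162) = 0.409 cm
f = 9.213 cm, so δf/f = 0.409/9.213 = 0.0444.

0.0444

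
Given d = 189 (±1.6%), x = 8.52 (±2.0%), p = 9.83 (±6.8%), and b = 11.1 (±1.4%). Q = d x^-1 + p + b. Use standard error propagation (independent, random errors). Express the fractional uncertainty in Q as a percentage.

2.07%

Let w = d·x^-1 = 22.2. δw/w = √((1·δd/d)² + (-1·δx/x)²) = √(0.000256 + 0.000400) = 0.0256, so δw = 0.568.
Q = w + p + b: δQ = √(δw² + δp² + δb²) = √(0.323 + 0.447 + 0.0241) = 0.891
Q = 43.1, so δQ/Q = 0.891/43.1 = 0.0207.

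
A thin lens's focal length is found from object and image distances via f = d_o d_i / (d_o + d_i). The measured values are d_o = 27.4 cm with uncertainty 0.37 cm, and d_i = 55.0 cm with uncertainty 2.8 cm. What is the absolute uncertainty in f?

0.351 cm

∂f/∂d_o = (d_i/(d_o+d_i))² = 0.446;  ∂f/∂d_i = (d_o/(d_o+d_i))² = 0.111
δf = √((∂f/∂d_o · δd_o)² + (∂f/∂d_i · δd_i)²) = √(0.0272 + 0.0959) = 0.351 cm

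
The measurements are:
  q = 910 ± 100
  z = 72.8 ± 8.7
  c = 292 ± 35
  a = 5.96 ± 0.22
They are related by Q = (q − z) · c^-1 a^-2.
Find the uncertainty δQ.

0.0149

Let u = q − z = 837. δu = √(δq² + δz²) = √(10000 + 75.7) = 100, so δu/u = 0.120.
Q is then a monomial in u, c, a:
δQ/Q = √((δu/u)² + (-1·δc/c)² + (-2·δa/a)²) = √(0.0144 + 0.0144 + 0.00545) = 0.185
Q = 0.0807, so δQ = 0.185 × 0.0807 = 0.0149.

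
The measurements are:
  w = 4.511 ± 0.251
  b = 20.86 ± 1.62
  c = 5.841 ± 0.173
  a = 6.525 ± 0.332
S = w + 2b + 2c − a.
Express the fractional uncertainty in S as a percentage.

6.39%

Sums and differences: (δS)² = Σ (cᵢ δxᵢ)².
  (δw)² = 0.0630;  (2·δb)² = 10.5;  (2·δc)² = 0.120;  (δa)² = 0.110
δS = √(10.8) = 3.28
S = 51.39, so δS/S = 3.28/51.39 = 0.0639.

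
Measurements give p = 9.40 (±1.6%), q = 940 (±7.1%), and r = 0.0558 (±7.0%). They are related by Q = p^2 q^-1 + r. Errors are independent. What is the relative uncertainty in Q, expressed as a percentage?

5.54%

Let w = p^2·q^-1 = 0.0940. δw/w = √((2·δp/p)² + (-1·δq/q)²) = √(0.00102 + 0.00504) = 0.0779, so δw = 0.00732.
Q = w + r: δQ = √(δw² + δr²) = √(5.36e-05 + 1.53e-05) = 0.00830
Q = 0.150, so δQ/Q = 0.00830/0.150 = 0.0554.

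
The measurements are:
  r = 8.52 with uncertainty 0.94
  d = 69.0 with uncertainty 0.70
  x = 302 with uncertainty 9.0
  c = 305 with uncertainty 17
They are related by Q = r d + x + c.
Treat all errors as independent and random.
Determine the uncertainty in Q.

Let p = r·d = 588. δp/p = √((1·δr/r)² + (1·δd/d)²) = √(0.0122 + 0.000103) = 0.111, so δp = 65.1.
Q = p + x + c: δQ = √(δp² + δx² + δc²) = √(4240 + 81.0 + 289) = 67.9

67.9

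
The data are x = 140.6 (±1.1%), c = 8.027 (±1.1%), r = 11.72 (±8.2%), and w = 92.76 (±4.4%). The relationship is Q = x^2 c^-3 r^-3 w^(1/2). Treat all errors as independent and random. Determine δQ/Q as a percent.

For a monomial Q ∝ x^2, c^-3, r^-3, w^(1/2), fractional errors add in quadrature:
  (2·δx/x)² = (2×0.0110)² = 0.000484;  (-3·δc/c)² = (-3×0.0110)² = 0.00109;  (-3·δr/r)² = (-3×0.0820)² = 0.0605;  (½·δw/w)² = (0.5×0.0440)² = 0.000484
δQ/Q = √(0.0626) = 0.250

25.0%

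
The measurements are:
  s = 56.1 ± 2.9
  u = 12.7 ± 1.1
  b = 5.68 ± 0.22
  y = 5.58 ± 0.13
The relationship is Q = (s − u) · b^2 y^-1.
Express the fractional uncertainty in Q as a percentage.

Let w = s − u = 43.4. δw = √(δs² + δu²) = √(8.41 + 1.21) = 3.10, so δw/w = 0.0715.
Q is then a monomial in w, b, y:
δQ/Q = √((δw/w)² + (2·δb/b)² + (-1·δy/y)²) = √(0.00511 + 0.00600 + 0.000543) = 0.108

10.8%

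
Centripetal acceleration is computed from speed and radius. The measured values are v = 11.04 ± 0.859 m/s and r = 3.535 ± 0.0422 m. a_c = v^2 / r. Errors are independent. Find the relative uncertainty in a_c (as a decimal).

0.156

Each factor contributes (exponent × relative error)² to (δa_c/a_c)²:
  (2·δv/v)² = (2×0.0778)² = 0.0242;  (-1·δr/r)² = (-1×0.0119)² = 0.000143
δa_c/a_c = √(0.0244) = 0.156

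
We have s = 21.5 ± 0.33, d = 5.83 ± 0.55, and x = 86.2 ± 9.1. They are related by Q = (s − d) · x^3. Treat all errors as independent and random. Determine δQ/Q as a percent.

Let u = s − d = 15.7. δu = √(δs² + δd²) = √(0.109 + 0.303) = 0.641, so δu/u = 0.0409.
Q is then a monomial in u, x:
δQ/Q = √((δu/u)² + (3·δx/x)²) = √(0.00168 + 0.100) = 0.319

31.9%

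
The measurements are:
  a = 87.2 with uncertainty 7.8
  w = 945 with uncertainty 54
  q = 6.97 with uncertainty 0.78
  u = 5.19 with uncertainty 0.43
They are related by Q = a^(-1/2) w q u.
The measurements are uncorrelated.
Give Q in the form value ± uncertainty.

Q is a product of powers, so relative uncertainties combine in quadrature:
  (−½·δa/a)² = (-0.5×0.0894)² = 0.00200;  (1·δw/w)² = (1×0.0571)² = 0.00327;  (1·δq/q)² = (1×0.112)² = 0.0125;  (1·δu/u)² = (1×0.0829)² = 0.00686
δQ/Q = √(0.0247) = 0.157
Q = 3660, so δQ = 0.157 × 3660 = 575.

3660 ± 575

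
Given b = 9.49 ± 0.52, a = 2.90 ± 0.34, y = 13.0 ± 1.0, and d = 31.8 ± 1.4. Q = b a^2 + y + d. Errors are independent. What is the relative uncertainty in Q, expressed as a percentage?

15.5%

Let p = b·a^2 = 79.8. δp/p = √((1·δb/b)² + (2·δa/a)²) = √(0.00300 + 0.0550) = 0.241, so δp = 19.2.
Q = p + y + d: δQ = √(δp² + δy² + δd²) = √(369 + 1.00 + 1.96) = 19.3
Q = 125, so δQ/Q = 19.3/125 = 0.155.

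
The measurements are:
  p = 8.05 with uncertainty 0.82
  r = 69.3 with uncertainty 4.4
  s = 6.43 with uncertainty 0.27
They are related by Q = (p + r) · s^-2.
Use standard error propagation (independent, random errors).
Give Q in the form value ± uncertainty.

1.87 ± 0.191

Let u = p + r = 77.3. δu = √(δp² + δr²) = √(0.672 + 19.4) = 4.48, so δu/u = 0.0579.
Q is then a monomial in u, s:
δQ/Q = √((δu/u)² + (-2·δs/s)²) = √(0.00335 + 0.00705) = 0.102
Q = 1.87, so δQ = 0.102 × 1.87 = 0.191.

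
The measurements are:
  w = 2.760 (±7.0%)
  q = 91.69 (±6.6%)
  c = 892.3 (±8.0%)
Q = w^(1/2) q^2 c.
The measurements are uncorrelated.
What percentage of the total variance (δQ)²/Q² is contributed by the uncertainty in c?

25.5%

(δQ/Q)² = (½·δw/w)² + (2·δq/q)² + (1·δc/c)²
  w term: (0.5×0.0700)² = 0.00123
  q term: (2×0.0660)² = 0.0174
  c term: (1×0.0800)² = 0.00640
Total = 0.0250. Share from c = 0.00640/0.0250 = 0.255.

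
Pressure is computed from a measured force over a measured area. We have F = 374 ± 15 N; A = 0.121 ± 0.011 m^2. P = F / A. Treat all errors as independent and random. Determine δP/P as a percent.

9.94%

Since P is a product/quotient, work with relative uncertainties:
  (1·δF/F)² = (1×0.0401)² = 0.00161;  (-1·δA/A)² = (-1×0.0909)² = 0.00826
δP/P = √(0.00987) = 0.0994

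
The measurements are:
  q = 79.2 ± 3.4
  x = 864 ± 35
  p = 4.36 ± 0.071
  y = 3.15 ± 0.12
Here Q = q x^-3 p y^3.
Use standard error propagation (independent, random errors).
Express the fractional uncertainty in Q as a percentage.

For a monomial Q ∝ q, x^-3, p, y^3, fractional errors add in quadrature:
  (1·δq/q)² = (1×0.0429)² = 0.00184;  (-3·δx/x)² = (-3×0.0405)² = 0.0148;  (1·δp/p)² = (1×0.0163)² = 0.000265;  (3·δy/y)² = (3×0.0381)² = 0.0131
δQ/Q = √(0.0299) = 0.173

17.3%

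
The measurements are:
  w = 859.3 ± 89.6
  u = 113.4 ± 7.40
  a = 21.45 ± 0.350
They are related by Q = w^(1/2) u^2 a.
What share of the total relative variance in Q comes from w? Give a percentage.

(δQ/Q)² = (½·δw/w)² + (2·δu/u)² + (1·δa/a)²
  w term: (0.5×0.104)² = 0.00272
  u term: (2×0.0653)² = 0.0170
  a term: (1×0.0163)² = 0.000266
Total = 0.0200. Share from w = 0.00272/0.0200 = 0.136.

13.6%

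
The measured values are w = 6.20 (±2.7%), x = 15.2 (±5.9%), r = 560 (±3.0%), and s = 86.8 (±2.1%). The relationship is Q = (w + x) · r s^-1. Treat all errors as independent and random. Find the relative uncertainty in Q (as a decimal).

0.0562

Let u = w + x = 21.4. δu = √(δw² + δx²) = √(0.0280 + 0.804) = 0.912, so δu/u = 0.0426.
Q is then a monomial in u, r, s:
δQ/Q = √((δu/u)² + (1·δr/r)² + (-1·δs/s)²) = √(0.00182 + 0.000900 + 0.000441) = 0.0562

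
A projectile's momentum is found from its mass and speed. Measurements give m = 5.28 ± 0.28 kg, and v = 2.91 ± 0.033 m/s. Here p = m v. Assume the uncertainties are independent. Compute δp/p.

0.0542

Products/powers → add relative errors in quadrature, weighted by exponent:
  (1·δm/m)² = (1×0.0530)² = 0.00281;  (1·δv/v)² = (1×0.0113)² = 0.000129
δp/p = √(0.00294) = 0.0542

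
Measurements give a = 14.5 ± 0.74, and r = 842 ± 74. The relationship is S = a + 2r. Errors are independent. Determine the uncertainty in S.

148

Sums and differences: (δS)² = Σ (cᵢ δxᵢ)².
  (δa)² = 0.548;  (2·δr)² = 21900
δS = √(21900) = 148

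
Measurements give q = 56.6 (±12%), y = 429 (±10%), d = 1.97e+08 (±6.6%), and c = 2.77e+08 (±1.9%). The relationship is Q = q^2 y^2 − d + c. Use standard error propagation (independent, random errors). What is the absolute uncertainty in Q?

1.85e+08

Let p = q^2·y^2 = 5.9e+08. δp/p = √((2·δq/q)² + (2·δy/y)²) = √(0.0576 + 0.0400) = 0.312, so δp = 1.84e+08.
Q = p − d + c: δQ = √(δp² + δd² + δc²) = √(3.39e+16 + 1.69e+14 + 2.77e+13) = 1.85e+08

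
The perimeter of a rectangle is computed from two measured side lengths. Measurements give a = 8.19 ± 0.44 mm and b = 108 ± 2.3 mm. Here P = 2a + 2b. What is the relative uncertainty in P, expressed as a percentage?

2.02%

For a sum/difference, combine absolute errors in quadrature:
  (2·δa)² = 0.774;  (2·δb)² = 21.2
δP = √(21.9) = 4.68 mm
P = 232 mm, so δP/P = 4.68/232 = 0.0202.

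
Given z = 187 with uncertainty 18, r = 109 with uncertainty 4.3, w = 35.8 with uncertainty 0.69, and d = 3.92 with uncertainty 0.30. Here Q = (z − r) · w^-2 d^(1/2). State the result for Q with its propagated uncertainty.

Let u = z − r = 78.0. δu = √(δz² + δr²) = √(324 + 18.5) = 18.5, so δu/u = 0.237.
Q is then a monomial in u, w, d:
δQ/Q = √((δu/u)² + (-2·δw/w)² + (½·δd/d)²) = √(0.0563 + 0.00149 + 0.00146) = 0.243
Q = 0.120, so δQ = 0.243 × 0.120 = 0.0293.

0.120 ± 0.0293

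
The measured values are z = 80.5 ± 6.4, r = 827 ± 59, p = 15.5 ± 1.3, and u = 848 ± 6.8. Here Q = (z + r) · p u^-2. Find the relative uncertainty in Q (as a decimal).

Let w = z + r = 908. δw = √(δz² + δr²) = √(41.0 + 3480) = 59.3, so δw/w = 0.0654.
Q is then a monomial in w, p, u:
δQ/Q = √((δw/w)² + (1·δp/p)² + (-2·δu/u)²) = √(0.00428 + 0.00703 + 0.000257) = 0.108

0.108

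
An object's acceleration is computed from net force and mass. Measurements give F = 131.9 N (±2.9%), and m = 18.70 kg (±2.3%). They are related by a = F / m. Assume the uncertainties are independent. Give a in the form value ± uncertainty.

Products/powers → add relative errors in quadrature, weighted by exponent:
  (1·δF/F)² = (1×0.0290)² = 0.000841;  (-1·δm/m)² = (-1×0.0230)² = 0.000529
δa/a = √(0.00137) = 0.0370
a = 7.053 m/s^2, so δa = 0.0370 × 7.053 = 0.261 m/s^2.

7.053 ± 0.261 m/s^2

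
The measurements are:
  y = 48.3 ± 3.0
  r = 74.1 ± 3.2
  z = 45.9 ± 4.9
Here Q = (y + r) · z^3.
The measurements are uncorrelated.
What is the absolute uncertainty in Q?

3.81e+06

Let u = y + r = 122. δu = √(δy² + δr²) = √(9.00 + 10.2) = 4.39, so δu/u = 0.0358.
Q is then a monomial in u, z:
δQ/Q = √((δu/u)² + (3·δz/z)²) = √(0.00128 + 0.103) = 0.322
Q = 1.18e+07, so δQ = 0.322 × 1.18e+07 = 3.81e+06.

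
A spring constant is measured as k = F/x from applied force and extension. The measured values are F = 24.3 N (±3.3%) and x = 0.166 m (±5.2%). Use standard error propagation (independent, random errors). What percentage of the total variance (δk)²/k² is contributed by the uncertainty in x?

71.3%

(δk/k)² = (1·δF/F)² + (-1·δx/x)²
  F term: (1×0.0330)² = 0.00109
  x term: (-1×0.0520)² = 0.00270
Total = 0.00379. Share from x = 0.00270/0.00379 = 0.713.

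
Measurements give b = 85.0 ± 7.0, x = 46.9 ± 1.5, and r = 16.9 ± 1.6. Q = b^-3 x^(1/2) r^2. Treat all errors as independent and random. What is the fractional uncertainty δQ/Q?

Since Q is a product/quotient, work with relative uncertainties:
  (-3·δb/b)² = (-3×0.0824)² = 0.0610;  (½·δx/x)² = (0.5×0.0320)² = 0.000256;  (2·δr/r)² = (2×0.0947)² = 0.0359
δQ/Q = √(0.0971) = 0.312

0.312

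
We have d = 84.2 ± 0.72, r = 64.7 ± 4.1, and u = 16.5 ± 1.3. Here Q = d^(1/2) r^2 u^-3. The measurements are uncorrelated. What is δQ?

2.29

Products/powers → add relative errors in quadrature, weighted by exponent:
  (½·δd/d)² = (0.5×0.00855)² = 1.83e-05;  (2·δr/r)² = (2×0.0634)² = 0.0161;  (-3·δu/u)² = (-3×0.0788)² = 0.0559
δQ/Q = √(0.0719) = 0.268
Q = 8.55, so δQ = 0.268 × 8.55 = 2.29.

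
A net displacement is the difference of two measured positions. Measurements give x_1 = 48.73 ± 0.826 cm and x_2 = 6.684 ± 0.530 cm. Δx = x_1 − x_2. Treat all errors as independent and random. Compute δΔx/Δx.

Absolute uncertainties add in quadrature for a linear combination:
  (δx_1)² = 0.682;  (δx_2)² = 0.281
δΔx = √(0.963) = 0.981 cm
Δx = 42.05 cm, so δΔx/Δx = 0.981/42.05 = 0.0233.

0.0233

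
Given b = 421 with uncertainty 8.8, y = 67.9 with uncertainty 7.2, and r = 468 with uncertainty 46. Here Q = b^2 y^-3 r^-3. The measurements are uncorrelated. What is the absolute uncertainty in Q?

2.41e-09

Q is a product of powers, so relative uncertainties combine in quadrature:
  (2·δb/b)² = (2×0.0209)² = 0.00175;  (-3·δy/y)² = (-3×0.106)² = 0.101;  (-3·δr/r)² = (-3×0.0983)² = 0.0869
δQ/Q = √(0.190) = 0.436
Q = 5.52e-09, so δQ = 0.436 × 5.52e-09 = 2.41e-09.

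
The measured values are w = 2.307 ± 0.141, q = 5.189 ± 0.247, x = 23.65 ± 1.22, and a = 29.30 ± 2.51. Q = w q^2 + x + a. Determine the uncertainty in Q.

Let p = w·q^2 = 62.12. δp/p = √((1·δw/w)² + (2·δq/q)²) = √(0.00374 + 0.00906) = 0.113, so δp = 7.03.
Q = p + x + a: δQ = √(δp² + δx² + δa²) = √(49.4 + 1.49 + 6.30) = 7.56

7.56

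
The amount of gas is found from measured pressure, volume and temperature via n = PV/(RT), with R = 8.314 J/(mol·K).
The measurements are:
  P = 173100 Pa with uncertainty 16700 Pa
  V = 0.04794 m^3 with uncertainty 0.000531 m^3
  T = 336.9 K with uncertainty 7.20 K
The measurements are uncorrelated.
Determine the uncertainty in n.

For a monomial n ∝ P, V, T^-1, fractional errors add in quadrature:
  (1·δP/P)² = (1×0.0965)² = 0.00931;  (1·δV/V)² = (1×0.0111)² = 0.000123;  (-1·δT/T)² = (-1×0.0214)² = 0.000457
δn/n = √(0.00989) = 0.0994
n = 2.963 mol, so δn = 0.0994 × 2.963 = 0.295 mol.

0.295 mol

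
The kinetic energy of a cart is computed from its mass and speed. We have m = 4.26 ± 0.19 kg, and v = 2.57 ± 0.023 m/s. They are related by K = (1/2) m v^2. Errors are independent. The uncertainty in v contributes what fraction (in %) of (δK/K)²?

(δK/K)² = (1·δm/m)² + (2·δv/v)²
  m term: (1×0.0446)² = 0.00199
  v term: (2×0.00895)² = 0.000320
Total = 0.00231. Share from v = 0.000320/0.00231 = 0.139.

13.9%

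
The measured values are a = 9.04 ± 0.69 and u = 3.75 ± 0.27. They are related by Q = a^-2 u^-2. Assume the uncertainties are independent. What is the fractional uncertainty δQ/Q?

0.210

Each factor contributes (exponent × relative error)² to (δQ/Q)²:
  (-2·δa/a)² = (-2×0.0763)² = 0.0233;  (-2·δu/u)² = (-2×0.0720)² = 0.0207
δQ/Q = √(0.0440) = 0.210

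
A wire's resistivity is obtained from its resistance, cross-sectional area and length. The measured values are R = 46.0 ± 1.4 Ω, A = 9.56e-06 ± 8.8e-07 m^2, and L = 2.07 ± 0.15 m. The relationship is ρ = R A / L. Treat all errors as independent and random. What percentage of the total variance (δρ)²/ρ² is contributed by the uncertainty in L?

(δρ/ρ)² = (1·δR/R)² + (1·δA/A)² + (-1·δL/L)²
  R term: (1×0.0304)² = 0.000926
  A term: (1×0.0921)² = 0.00847
  L term: (-1×0.0725)² = 0.00525
Total = 0.0147. Share from L = 0.00525/0.0147 = 0.358.

35.8%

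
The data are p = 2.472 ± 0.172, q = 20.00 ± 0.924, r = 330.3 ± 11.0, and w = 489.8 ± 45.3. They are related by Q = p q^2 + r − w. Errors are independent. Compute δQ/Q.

Let h = p·q^2 = 988.8. δh/h = √((1·δp/p)² + (2·δq/q)²) = √(0.00484 + 0.00854) = 0.116, so δh = 114.
Q = h + r − w: δQ = √(δh² + δr² + δw²) = √(13100 + 121 + 2050) = 124
Q = 829.3, so δQ/Q = 124/829.3 = 0.149.

0.149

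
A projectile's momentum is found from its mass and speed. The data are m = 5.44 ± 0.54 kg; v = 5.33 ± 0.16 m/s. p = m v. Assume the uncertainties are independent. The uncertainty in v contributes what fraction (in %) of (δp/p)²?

8.38%

(δp/p)² = (1·δm/m)² + (1·δv/v)²
  m term: (1×0.0993)² = 0.00985
  v term: (1×0.0300)² = 0.000901
Total = 0.0108. Share from v = 0.000901/0.0108 = 0.0838.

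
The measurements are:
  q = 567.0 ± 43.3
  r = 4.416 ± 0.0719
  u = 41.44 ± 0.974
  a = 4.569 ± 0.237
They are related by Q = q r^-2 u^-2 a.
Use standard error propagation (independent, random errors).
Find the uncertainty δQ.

For a monomial Q ∝ q, r^-2, u^-2, a, fractional errors add in quadrature:
  (1·δq/q)² = (1×0.0764)² = 0.00583;  (-2·δr/r)² = (-2×0.0163)² = 0.00106;  (-2·δu/u)² = (-2×0.0235)² = 0.00221;  (1·δa/a)² = (1×0.0519)² = 0.00269
δQ/Q = √(0.0118) = 0.109
Q = 0.07736, so δQ = 0.109 × 0.07736 = 0.00840.

0.00840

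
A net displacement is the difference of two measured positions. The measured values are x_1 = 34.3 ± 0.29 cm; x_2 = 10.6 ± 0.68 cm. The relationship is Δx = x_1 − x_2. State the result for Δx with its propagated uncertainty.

23.7 ± 0.739 cm

Sums and differences: (δΔx)² = Σ (cᵢ δxᵢ)².
  (δx_1)² = 0.0841;  (δx_2)² = 0.462
δΔx = √(0.547) = 0.739 cm
Δx = 23.7 cm.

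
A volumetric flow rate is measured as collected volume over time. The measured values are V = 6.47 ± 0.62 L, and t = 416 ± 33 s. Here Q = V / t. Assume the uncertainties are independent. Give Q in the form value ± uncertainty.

0.0156 ± 0.00193 L/s

Products/powers → add relative errors in quadrature, weighted by exponent:
  (1·δV/V)² = (1×0.0958)² = 0.00918;  (-1·δt/t)² = (-1×0.0793)² = 0.00629
δQ/Q = √(0.0155) = 0.124
Q = 0.0156 L/s, so δQ = 0.124 × 0.0156 = 0.00193 L/s.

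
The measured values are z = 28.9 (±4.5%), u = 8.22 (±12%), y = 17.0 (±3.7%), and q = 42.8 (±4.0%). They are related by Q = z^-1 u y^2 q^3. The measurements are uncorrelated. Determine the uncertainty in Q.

Q is a product of powers, so relative uncertainties combine in quadrature:
  (-1·δz/z)² = (-1×0.0450)² = 0.00203;  (1·δu/u)² = (1×0.120)² = 0.0144;  (2·δy/y)² = (2×0.0370)² = 0.00548;  (3·δq/q)² = (3×0.0400)² = 0.0144
δQ/Q = √(0.0363) = 0.191
Q = 6.44e+06, so δQ = 0.191 × 6.44e+06 = 1.23e+06.

1.23e+06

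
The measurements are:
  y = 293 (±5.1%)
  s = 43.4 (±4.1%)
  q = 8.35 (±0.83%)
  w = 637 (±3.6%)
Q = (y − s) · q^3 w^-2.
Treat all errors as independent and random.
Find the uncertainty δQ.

0.0348

Let u = y − s = 250. δu = √(δy² + δs²) = √(223 + 3.17) = 15.0, so δu/u = 0.0603.
Q is then a monomial in u, q, w:
δQ/Q = √((δu/u)² + (3·δq/q)² + (-2·δw/w)²) = √(0.00363 + 0.000620 + 0.00518) = 0.0972
Q = 0.358, so δQ = 0.0972 × 0.358 = 0.0348.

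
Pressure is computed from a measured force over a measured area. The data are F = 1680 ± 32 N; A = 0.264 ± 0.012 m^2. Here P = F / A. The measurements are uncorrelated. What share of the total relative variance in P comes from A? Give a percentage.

85.1%

(δP/P)² = (1·δF/F)² + (-1·δA/A)²
  F term: (1×0.0190)² = 0.000363
  A term: (-1×0.0455)² = 0.00207
Total = 0.00243. Share from A = 0.00207/0.00243 = 0.851.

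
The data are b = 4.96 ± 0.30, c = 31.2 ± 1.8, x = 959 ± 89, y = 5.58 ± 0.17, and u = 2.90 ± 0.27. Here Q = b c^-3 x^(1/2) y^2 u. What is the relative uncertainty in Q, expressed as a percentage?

Q is a product of powers, so relative uncertainties combine in quadrature:
  (1·δb/b)² = (1×0.0605)² = 0.00366;  (-3·δc/c)² = (-3×0.0577)² = 0.0300;  (½·δx/x)² = (0.5×0.0928)² = 0.00215;  (2·δy/y)² = (2×0.0305)² = 0.00371;  (1·δu/u)² = (1×0.0931)² = 0.00867
δQ/Q = √(0.0481) = 0.219

21.9%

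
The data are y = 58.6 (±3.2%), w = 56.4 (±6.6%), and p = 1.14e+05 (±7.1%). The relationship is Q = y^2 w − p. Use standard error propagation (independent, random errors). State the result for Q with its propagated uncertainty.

Let h = y^2·w = 1.94e+05. δh/h = √((2·δy/y)² + (1·δw/w)²) = √(0.00410 + 0.00436) = 0.0919, so δh = 17800.
Q = h − p: δQ = √(δh² + δp²) = √(3.17e+08 + 6.55e+07) = 19600
Q = 79700.

79700 ± 19600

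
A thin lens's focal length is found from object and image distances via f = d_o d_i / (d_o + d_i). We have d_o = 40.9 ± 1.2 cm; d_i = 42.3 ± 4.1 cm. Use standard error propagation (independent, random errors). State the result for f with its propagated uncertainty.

20.8 ± 1.04 cm

∂f/∂d_o = (d_i/(d_o+d_i))² = 0.258;  ∂f/∂d_i = (d_o/(d_o+d_i))² = 0.242
δf = √((∂f/∂d_o · δd_o)² + (∂f/∂d_i · δd_i)²) = √(0.0962 + 0.982) = 1.04 cm
f = 20.8 cm.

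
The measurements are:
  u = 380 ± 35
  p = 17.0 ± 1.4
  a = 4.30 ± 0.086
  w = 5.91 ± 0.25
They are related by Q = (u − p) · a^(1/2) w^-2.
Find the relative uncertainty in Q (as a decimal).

0.129

Let h = u − p = 363. δh = √(δu² + δp²) = √(1220 + 1.96) = 35.0, so δh/h = 0.0965.
Q is then a monomial in h, a, w:
δQ/Q = √((δh/h)² + (½·δa/a)² + (-2·δw/w)²) = √(0.00931 + 0.000100 + 0.00716) = 0.129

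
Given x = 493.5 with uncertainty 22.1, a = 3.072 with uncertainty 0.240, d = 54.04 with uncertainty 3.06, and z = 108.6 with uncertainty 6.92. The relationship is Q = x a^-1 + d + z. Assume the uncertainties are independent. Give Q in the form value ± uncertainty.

Let p = x·a^-1 = 160.6. δp/p = √((1·δx/x)² + (-1·δa/a)²) = √(0.00201 + 0.00610) = 0.0900, so δp = 14.5.
Q = p + d + z: δQ = √(δp² + δd² + δz²) = √(209 + 9.36 + 47.9) = 16.3
Q = 323.3.

323.3 ± 16.3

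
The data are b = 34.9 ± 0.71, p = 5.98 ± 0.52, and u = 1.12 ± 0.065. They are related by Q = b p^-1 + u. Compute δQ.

Let w = b·p^-1 = 5.84. δw/w = √((1·δb/b)² + (-1·δp/p)²) = √(0.000414 + 0.00756) = 0.0893, so δw = 0.521.
Q = w + u: δQ = √(δw² + δu²) = √(0.272 + 0.00423) = 0.525

0.525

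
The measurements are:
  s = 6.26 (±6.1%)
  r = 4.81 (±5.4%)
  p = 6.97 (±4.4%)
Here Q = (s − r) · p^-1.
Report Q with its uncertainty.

Let u = s − r = 1.45. δu = √(δs² + δr²) = √(0.146 + 0.0675) = 0.462, so δu/u = 0.318.
Q is then a monomial in u, p:
δQ/Q = √((δu/u)² + (-1·δp/p)²) = √(0.101 + 0.00194) = 0.322
Q = 0.208, so δQ = 0.322 × 0.208 = 0.0669.

0.208 ± 0.0669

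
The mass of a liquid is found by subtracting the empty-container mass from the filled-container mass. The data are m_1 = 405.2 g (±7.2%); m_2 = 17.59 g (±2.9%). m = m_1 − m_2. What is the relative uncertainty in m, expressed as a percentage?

7.53%

Each term contributes (cᵢ δxᵢ)² to (δm)²:
  (δm_1)² = 851;  (δm_2)² = 0.260
δm = √(851) = 29.2 g
m = 387.6 g, so δm/m = 29.2/387.6 = 0.0753.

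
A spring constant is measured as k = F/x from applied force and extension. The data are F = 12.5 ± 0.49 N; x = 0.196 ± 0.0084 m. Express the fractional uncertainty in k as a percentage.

Relative error in a monomial: (δk/k)² = Σ (nᵢ · δxᵢ/xᵢ)².
  (1·δF/F)² = (1×0.0392)² = 0.00154;  (-1·δx/x)² = (-1×0.0429)² = 0.00184
δk/k = √(0.00337) = 0.0581

5.81%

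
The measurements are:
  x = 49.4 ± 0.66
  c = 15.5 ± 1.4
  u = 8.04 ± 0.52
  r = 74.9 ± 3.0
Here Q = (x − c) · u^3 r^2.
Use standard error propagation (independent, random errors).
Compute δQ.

Let w = x − c = 33.9. δw = √(δx² + δc²) = √(0.436 + 1.96) = 1.55, so δw/w = 0.0457.
Q is then a monomial in w, u, r:
δQ/Q = √((δw/w)² + (3·δu/u)² + (2·δr/r)²) = √(0.00208 + 0.0376 + 0.00642) = 0.215
Q = 9.88e+07, so δQ = 0.215 × 9.88e+07 = 2.12e+07.

2.12e+07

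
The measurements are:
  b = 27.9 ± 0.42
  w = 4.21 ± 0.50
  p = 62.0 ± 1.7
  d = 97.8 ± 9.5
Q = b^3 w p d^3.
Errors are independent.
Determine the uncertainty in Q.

Since Q is a product/quotient, work with relative uncertainties:
  (3·δb/b)² = (3×0.0151)² = 0.00204;  (1·δw/w)² = (1×0.119)² = 0.0141;  (1·δp/p)² = (1×0.0274)² = 0.000752;  (3·δd/d)² = (3×0.0971)² = 0.0849
δQ/Q = √(0.102) = 0.319
Q = 5.3e+12, so δQ = 0.319 × 5.3e+12 = 1.69e+12.

1.69e+12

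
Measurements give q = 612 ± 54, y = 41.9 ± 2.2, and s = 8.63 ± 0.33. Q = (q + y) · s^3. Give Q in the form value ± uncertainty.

(4.20 ± 0.594) × 10^5

Let u = q + y = 654. δu = √(δq² + δy²) = √(2920 + 4.84) = 54.0, so δu/u = 0.0826.
Q is then a monomial in u, s:
δQ/Q = √((δu/u)² + (3·δs/s)²) = √(0.00683 + 0.0132) = 0.141
Q = 4.2e+05, so δQ = 0.141 × 4.2e+05 = 59400.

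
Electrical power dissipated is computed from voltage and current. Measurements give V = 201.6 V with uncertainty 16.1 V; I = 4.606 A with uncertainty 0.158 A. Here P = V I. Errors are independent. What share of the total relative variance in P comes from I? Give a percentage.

15.6%

(δP/P)² = (1·δV/V)² + (1·δI/I)²
  V term: (1×0.0799)² = 0.00638
  I term: (1×0.0343)² = 0.00118
Total = 0.00755. Share from I = 0.00118/0.00755 = 0.156.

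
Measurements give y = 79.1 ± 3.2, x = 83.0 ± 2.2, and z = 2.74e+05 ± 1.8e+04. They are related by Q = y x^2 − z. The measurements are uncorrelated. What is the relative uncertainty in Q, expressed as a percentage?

15.0%

Let p = y·x^2 = 5.45e+05. δp/p = √((1·δy/y)² + (2·δx/x)²) = √(0.00164 + 0.00281) = 0.0667, so δp = 36300.
Q = p − z: δQ = √(δp² + δz²) = √(1.32e+09 + 3.24e+08) = 40600
Q = 2.71e+05, so δQ/Q = 40600/2.71e+05 = 0.150.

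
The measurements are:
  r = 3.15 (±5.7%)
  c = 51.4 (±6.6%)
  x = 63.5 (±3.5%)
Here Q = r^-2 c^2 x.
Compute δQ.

3010

Products/powers → add relative errors in quadrature, weighted by exponent:
  (-2·δr/r)² = (-2×0.0570)² = 0.0130;  (2·δc/c)² = (2×0.0660)² = 0.0174;  (1·δx/x)² = (1×0.0350)² = 0.00123
δQ/Q = √(0.0316) = 0.178
Q = 16900, so δQ = 0.178 × 16900 = 3010.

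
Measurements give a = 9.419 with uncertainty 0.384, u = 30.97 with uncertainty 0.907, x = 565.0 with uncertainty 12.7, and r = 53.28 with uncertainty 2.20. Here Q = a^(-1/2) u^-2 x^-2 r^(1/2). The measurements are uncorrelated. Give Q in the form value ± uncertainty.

Q is a product of powers, so relative uncertainties combine in quadrature:
  (−½·δa/a)² = (-0.5×0.0408)² = 0.000416;  (-2·δu/u)² = (-2×0.0293)² = 0.00343;  (-2·δx/x)² = (-2×0.0225)² = 0.00202;  (½·δr/r)² = (0.5×0.0413)² = 0.000426
δQ/Q = √(0.00629) = 0.0793
Q = 7.768e-09, so δQ = 0.0793 × 7.768e-09 = 6.16e-10.

(7.768 ± 0.616) × 10^-9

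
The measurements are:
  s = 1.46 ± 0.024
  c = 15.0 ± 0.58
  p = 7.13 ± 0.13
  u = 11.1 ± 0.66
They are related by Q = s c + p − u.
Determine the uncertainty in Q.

Let w = s·c = 21.9. δw/w = √((1·δs/s)² + (1·δc/c)²) = √(0.000270 + 0.00150) = 0.0420, so δw = 0.920.
Q = w + p − u: δQ = √(δw² + δp² + δu²) = √(0.847 + 0.0169 + 0.436) = 1.14

1.14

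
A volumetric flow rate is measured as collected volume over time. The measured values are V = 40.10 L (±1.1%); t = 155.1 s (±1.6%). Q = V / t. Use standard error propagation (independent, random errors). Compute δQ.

Q is a product of powers, so relative uncertainties combine in quadrature:
  (1·δV/V)² = (1×0.0110)² = 0.000121;  (-1·δt/t)² = (-1×0.0160)² = 0.000256
δQ/Q = √(0.000377) = 0.0194
Q = 0.2585 L/s, so δQ = 0.0194 × 0.2585 = 0.00502 L/s.

0.00502 L/s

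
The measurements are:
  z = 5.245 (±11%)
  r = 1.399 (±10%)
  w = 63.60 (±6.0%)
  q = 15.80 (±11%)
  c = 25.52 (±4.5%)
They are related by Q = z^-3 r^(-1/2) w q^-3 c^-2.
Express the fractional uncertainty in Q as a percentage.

Each factor contributes (exponent × relative error)² to (δQ/Q)²:
  (-3·δz/z)² = (-3×0.110)² = 0.109;  (−½·δr/r)² = (-0.5×0.100)² = 0.00250;  (1·δw/w)² = (1×0.0600)² = 0.00360;  (-3·δq/q)² = (-3×0.110)² = 0.109;  (-2·δc/c)² = (-2×0.0450)² = 0.00810
δQ/Q = √(0.232) = 0.482

48.2%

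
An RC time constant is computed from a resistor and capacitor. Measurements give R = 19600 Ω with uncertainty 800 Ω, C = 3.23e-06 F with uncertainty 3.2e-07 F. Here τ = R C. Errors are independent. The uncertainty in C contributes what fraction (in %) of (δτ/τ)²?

85.5%

(δτ/τ)² = (1·δR/R)² + (1·δC/C)²
  R term: (1×0.0408)² = 0.00167
  C term: (1×0.0991)² = 0.00982
Total = 0.0115. Share from C = 0.00982/0.0115 = 0.855.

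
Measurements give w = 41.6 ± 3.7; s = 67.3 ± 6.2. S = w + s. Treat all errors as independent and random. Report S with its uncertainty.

Absolute uncertainties add in quadrature for a linear combination:
  (δw)² = 13.7;  (δs)² = 38.4
δS = √(52.1) = 7.22
S = 109.

109 ± 7.22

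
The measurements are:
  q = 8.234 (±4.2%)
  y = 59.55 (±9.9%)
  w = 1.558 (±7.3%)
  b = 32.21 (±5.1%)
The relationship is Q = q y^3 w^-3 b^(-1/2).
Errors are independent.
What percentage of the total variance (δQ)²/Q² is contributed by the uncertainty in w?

(δQ/Q)² = (1·δq/q)² + (3·δy/y)² + (-3·δw/w)² + (−½·δb/b)²
  q term: (1×0.0420)² = 0.00176
  y term: (3×0.0990)² = 0.0882
  w term: (-3×0.0730)² = 0.0480
  b term: (-0.5×0.0510)² = 0.000650
Total = 0.139. Share from w = 0.0480/0.139 = 0.346.

34.6%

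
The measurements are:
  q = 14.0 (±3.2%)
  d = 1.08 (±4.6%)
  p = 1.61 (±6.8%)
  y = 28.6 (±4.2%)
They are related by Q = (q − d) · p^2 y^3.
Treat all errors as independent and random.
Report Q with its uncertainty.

Let u = q − d = 12.9. δu = √(δq² + δd²) = √(0.201 + 0.00247) = 0.451, so δu/u = 0.0349.
Q is then a monomial in u, p, y:
δQ/Q = √((δu/u)² + (2·δp/p)² + (3·δy/y)²) = √(0.00122 + 0.0185 + 0.0159) = 0.189
Q = 7.83e+05, so δQ = 0.189 × 7.83e+05 = 1.48e+05.

(7.83 ± 1.48) × 10^5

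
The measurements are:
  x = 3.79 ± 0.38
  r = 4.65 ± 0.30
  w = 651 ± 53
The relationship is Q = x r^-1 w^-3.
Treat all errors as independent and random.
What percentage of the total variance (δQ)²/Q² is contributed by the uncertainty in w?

(δQ/Q)² = (1·δx/x)² + (-1·δr/r)² + (-3·δw/w)²
  x term: (1×0.100)² = 0.0101
  r term: (-1×0.0645)² = 0.00416
  w term: (-3×0.0814)² = 0.0597
Total = 0.0739. Share from w = 0.0597/0.0739 = 0.808.

80.8%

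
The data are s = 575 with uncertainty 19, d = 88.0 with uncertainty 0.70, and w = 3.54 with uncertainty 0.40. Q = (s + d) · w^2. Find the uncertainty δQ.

1890

Let u = s + d = 663. δu = √(δs² + δd²) = √(361 + 0.490) = 19.0, so δu/u = 0.0287.
Q is then a monomial in u, w:
δQ/Q = √((δu/u)² + (2·δw/w)²) = √(0.000822 + 0.0511) = 0.228
Q = 8310, so δQ = 0.228 × 8310 = 1890.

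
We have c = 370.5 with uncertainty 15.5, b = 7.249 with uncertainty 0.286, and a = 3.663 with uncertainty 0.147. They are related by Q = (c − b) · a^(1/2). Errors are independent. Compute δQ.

32.8

Let u = c − b = 363.3. δu = √(δc² + δb²) = √(240 + 0.0818) = 15.5, so δu/u = 0.0427.
Q is then a monomial in u, a:
δQ/Q = √((δu/u)² + (½·δa/a)²) = √(0.00182 + 0.000403) = 0.0472
Q = 695.2, so δQ = 0.0472 × 695.2 = 32.8.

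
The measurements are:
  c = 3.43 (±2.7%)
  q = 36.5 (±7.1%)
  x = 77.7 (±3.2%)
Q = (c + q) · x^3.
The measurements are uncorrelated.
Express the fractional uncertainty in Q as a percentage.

Let u = c + q = 39.9. δu = √(δc² + δq²) = √(0.00858 + 6.72) = 2.59, so δu/u = 0.0649.
Q is then a monomial in u, x:
δQ/Q = √((δu/u)² + (3·δx/x)²) = √(0.00422 + 0.00922) = 0.116

11.6%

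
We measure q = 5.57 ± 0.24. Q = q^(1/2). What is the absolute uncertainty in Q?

Q ∝ q^(1/2), so δQ/Q = |½| · δq/q = 0.5 × 0.0431 = 0.0215.
Q = 2.36, so δQ = 0.0215 × 2.36 = 0.0508.

0.0508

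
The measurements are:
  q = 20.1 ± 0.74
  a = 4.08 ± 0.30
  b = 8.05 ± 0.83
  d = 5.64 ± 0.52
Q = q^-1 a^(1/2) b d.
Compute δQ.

0.674

Each factor contributes (exponent × relative error)² to (δQ/Q)²:
  (-1·δq/q)² = (-1×0.0368)² = 0.00136;  (½·δa/a)² = (0.5×0.0735)² = 0.00135;  (1·δb/b)² = (1×0.103)² = 0.0106;  (1·δd/d)² = (1×0.0922)² = 0.00850
δQ/Q = √(0.0218) = 0.148
Q = 4.56, so δQ = 0.148 × 4.56 = 0.674.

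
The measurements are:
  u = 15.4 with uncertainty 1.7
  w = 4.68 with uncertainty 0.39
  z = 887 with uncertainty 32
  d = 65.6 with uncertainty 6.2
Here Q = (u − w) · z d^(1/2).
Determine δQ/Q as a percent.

17.3%

Let h = u − w = 10.7. δh = √(δu² + δw²) = √(2.89 + 0.152) = 1.74, so δh/h = 0.163.
Q is then a monomial in h, z, d:
δQ/Q = √((δh/h)² + (1·δz/z)² + (½·δd/d)²) = √(0.0265 + 0.00130 + 0.00223) = 0.173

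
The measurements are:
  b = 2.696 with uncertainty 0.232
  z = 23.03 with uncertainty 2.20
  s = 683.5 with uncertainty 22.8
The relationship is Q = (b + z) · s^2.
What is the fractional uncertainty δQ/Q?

0.109

Let u = b + z = 25.73. δu = √(δb² + δz²) = √(0.0538 + 4.84) = 2.21, so δu/u = 0.0860.
Q is then a monomial in u, s:
δQ/Q = √((δu/u)² + (2·δs/s)²) = √(0.00739 + 0.00445) = 0.109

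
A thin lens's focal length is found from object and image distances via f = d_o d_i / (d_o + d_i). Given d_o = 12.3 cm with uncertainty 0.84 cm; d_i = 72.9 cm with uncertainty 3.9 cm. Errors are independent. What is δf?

∂f/∂d_o = (d_i/(d_o+d_i))² = 0.732;  ∂f/∂d_i = (d_o/(d_o+d_i))² = 0.0208
δf = √((∂f/∂d_o · δd_o)² + (∂f/∂d_i · δd_i)²) = √(0.378 + 0.00661) = 0.620 cm

0.620 cm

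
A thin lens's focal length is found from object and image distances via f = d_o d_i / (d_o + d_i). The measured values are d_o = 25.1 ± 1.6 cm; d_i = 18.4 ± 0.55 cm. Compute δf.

∂f/∂d_o = (d_i/(d_o+d_i))² = 0.179;  ∂f/∂d_i = (d_o/(d_o+d_i))² = 0.333
δf = √((∂f/∂d_o · δd_o)² + (∂f/∂d_i · δd_i)²) = √(0.0820 + 0.0335) = 0.340 cm

0.340 cm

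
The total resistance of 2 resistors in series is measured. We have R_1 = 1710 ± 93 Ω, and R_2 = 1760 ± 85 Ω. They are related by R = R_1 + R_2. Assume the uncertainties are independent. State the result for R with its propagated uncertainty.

3470 ± 126 Ω

Each term contributes (cᵢ δxᵢ)² to (δR)²:
  (δR_1)² = 8650;  (δR_2)² = 7220
δR = √(15900) = 126 Ω
R = 3470 Ω.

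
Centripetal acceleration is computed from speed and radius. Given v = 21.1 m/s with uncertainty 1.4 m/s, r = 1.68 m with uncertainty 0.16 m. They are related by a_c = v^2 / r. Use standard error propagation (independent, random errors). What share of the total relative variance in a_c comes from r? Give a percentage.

(δa_c/a_c)² = (2·δv/v)² + (-1·δr/r)²
  v term: (2×0.0664)² = 0.0176
  r term: (-1×0.0952)² = 0.00907
Total = 0.0267. Share from r = 0.00907/0.0267 = 0.340.

34.0%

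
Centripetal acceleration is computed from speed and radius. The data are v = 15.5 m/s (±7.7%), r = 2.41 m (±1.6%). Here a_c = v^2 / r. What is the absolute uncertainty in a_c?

15.4 m/s^2

Relative error in a monomial: (δa_c/a_c)² = Σ (nᵢ · δxᵢ/xᵢ)².
  (2·δv/v)² = (2×0.0770)² = 0.0237;  (-1·δr/r)² = (-1×0.0160)² = 0.000256
δa_c/a_c = √(0.0240) = 0.155
a_c = 99.7 m/s^2, so δa_c = 0.155 × 99.7 = 15.4 m/s^2.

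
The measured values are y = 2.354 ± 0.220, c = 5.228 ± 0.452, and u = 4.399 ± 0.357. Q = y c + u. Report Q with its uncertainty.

Let p = y·c = 12.31. δp/p = √((1·δy/y)² + (1·δc/c)²) = √(0.00873 + 0.00747) = 0.127, so δp = 1.57.
Q = p + u: δQ = √(δp² + δu²) = √(2.45 + 0.127) = 1.61
Q = 16.71.

16.71 ± 1.61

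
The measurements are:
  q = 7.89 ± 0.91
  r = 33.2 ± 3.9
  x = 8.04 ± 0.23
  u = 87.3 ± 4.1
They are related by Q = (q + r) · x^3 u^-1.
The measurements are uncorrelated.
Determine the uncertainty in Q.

33.8

Let w = q + r = 41.1. δw = √(δq² + δr²) = √(0.828 + 15.2) = 4.00, so δw/w = 0.0975.
Q is then a monomial in w, x, u:
δQ/Q = √((δw/w)² + (3·δx/x)² + (-1·δu/u)²) = √(0.00950 + 0.00737 + 0.00221) = 0.138
Q = 245, so δQ = 0.138 × 245 = 33.8.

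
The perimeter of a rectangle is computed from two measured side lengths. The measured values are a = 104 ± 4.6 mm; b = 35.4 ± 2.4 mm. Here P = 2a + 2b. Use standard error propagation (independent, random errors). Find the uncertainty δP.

10.4 mm

Absolute uncertainties add in quadrature for a linear combination:
  (2·δa)² = 84.6;  (2·δb)² = 23.0
δP = √(108) = 10.4 mm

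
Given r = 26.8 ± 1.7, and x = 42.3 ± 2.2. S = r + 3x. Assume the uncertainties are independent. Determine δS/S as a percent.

Each term contributes (cᵢ δxᵢ)² to (δS)²:
  (δr)² = 2.89;  (3·δx)² = 43.6
δS = √(46.5) = 6.82
S = 154, so δS/S = 6.82/154 = 0.0443.

4.43%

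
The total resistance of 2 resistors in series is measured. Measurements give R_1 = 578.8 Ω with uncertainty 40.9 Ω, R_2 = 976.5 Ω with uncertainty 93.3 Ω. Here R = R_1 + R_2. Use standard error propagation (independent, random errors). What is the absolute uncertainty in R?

For a sum/difference, combine absolute errors in quadrature:
  (δR_1)² = 1670;  (δR_2)² = 8700
δR = √(10400) = 102 Ω

102 Ω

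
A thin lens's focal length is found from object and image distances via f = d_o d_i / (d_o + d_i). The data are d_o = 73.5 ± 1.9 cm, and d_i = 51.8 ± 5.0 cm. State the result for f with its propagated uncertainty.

30.4 ± 1.75 cm

∂f/∂d_o = (d_i/(d_o+d_i))² = 0.171;  ∂f/∂d_i = (d_o/(d_o+d_i))² = 0.344
δf = √((∂f/∂d_o · δd_o)² + (∂f/∂d_i · δd_i)²) = √(0.105 + 2.96) = 1.75 cm
f = 30.4 cm.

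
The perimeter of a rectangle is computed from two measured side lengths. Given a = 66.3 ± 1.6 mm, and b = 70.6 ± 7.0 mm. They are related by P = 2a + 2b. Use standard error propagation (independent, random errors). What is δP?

P is a linear combination, so absolute uncertainties add in quadrature:
  (2·δa)² = 10.2;  (2·δb)² = 196
δP = √(206) = 14.4 mm

14.4 mm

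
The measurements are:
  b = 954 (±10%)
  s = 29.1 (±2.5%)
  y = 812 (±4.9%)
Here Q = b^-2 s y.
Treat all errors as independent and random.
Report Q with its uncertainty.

Products/powers → add relative errors in quadrature, weighted by exponent:
  (-2·δb/b)² = (-2×0.100)² = 0.0400;  (1·δs/s)² = (1×0.0250)² = 0.000625;  (1·δy/y)² = (1×0.0490)² = 0.00240
δQ/Q = √(0.0430) = 0.207
Q = 0.0260, so δQ = 0.207 × 0.0260 = 0.00539.

0.0260 ± 0.00539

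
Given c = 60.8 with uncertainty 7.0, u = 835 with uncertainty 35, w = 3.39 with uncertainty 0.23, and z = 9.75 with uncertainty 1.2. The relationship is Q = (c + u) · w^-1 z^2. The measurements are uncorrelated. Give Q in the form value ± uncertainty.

Let h = c + u = 896. δh = √(δc² + δu²) = √(49.0 + 1220) = 35.7, so δh/h = 0.0398.
Q is then a monomial in h, w, z:
δQ/Q = √((δh/h)² + (-1·δw/w)² + (2·δz/z)²) = √(0.00159 + 0.00460 + 0.0606) = 0.258
Q = 25100, so δQ = 0.258 × 25100 = 6490.

25100 ± 6490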